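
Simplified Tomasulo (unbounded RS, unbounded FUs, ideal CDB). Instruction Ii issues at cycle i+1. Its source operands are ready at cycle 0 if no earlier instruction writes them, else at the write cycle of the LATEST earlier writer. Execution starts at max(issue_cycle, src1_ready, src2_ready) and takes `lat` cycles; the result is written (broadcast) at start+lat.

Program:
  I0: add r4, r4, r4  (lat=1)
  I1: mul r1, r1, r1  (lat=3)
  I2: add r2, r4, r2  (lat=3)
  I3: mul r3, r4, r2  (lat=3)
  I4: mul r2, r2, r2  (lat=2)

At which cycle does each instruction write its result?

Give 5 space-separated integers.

I0 add r4: issue@1 deps=(None,None) exec_start@1 write@2
I1 mul r1: issue@2 deps=(None,None) exec_start@2 write@5
I2 add r2: issue@3 deps=(0,None) exec_start@3 write@6
I3 mul r3: issue@4 deps=(0,2) exec_start@6 write@9
I4 mul r2: issue@5 deps=(2,2) exec_start@6 write@8

Answer: 2 5 6 9 8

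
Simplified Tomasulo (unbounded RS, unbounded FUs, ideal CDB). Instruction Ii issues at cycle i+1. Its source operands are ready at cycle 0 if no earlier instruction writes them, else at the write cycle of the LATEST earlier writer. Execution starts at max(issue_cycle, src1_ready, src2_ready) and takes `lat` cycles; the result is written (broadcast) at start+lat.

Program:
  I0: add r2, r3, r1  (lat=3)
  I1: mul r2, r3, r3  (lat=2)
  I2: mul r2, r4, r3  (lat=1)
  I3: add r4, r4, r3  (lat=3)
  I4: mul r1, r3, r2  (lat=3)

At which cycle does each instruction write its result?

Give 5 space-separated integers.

Answer: 4 4 4 7 8

Derivation:
I0 add r2: issue@1 deps=(None,None) exec_start@1 write@4
I1 mul r2: issue@2 deps=(None,None) exec_start@2 write@4
I2 mul r2: issue@3 deps=(None,None) exec_start@3 write@4
I3 add r4: issue@4 deps=(None,None) exec_start@4 write@7
I4 mul r1: issue@5 deps=(None,2) exec_start@5 write@8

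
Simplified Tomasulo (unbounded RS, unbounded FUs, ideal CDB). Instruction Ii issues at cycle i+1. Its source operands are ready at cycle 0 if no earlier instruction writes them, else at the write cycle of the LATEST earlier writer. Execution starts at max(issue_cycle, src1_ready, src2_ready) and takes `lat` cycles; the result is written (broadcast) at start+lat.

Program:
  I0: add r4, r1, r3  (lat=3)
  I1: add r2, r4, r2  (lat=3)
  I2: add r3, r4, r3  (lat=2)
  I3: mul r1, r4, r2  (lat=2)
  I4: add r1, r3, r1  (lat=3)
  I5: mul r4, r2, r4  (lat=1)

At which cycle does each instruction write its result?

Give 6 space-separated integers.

I0 add r4: issue@1 deps=(None,None) exec_start@1 write@4
I1 add r2: issue@2 deps=(0,None) exec_start@4 write@7
I2 add r3: issue@3 deps=(0,None) exec_start@4 write@6
I3 mul r1: issue@4 deps=(0,1) exec_start@7 write@9
I4 add r1: issue@5 deps=(2,3) exec_start@9 write@12
I5 mul r4: issue@6 deps=(1,0) exec_start@7 write@8

Answer: 4 7 6 9 12 8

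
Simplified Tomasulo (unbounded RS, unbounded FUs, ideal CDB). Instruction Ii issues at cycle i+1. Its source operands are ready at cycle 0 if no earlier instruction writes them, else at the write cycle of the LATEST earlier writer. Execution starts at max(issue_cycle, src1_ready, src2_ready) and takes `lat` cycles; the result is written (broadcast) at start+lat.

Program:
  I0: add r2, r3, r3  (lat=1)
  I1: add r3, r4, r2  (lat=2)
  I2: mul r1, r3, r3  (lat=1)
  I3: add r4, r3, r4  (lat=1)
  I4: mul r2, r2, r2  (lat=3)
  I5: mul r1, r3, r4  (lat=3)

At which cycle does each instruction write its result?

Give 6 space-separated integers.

I0 add r2: issue@1 deps=(None,None) exec_start@1 write@2
I1 add r3: issue@2 deps=(None,0) exec_start@2 write@4
I2 mul r1: issue@3 deps=(1,1) exec_start@4 write@5
I3 add r4: issue@4 deps=(1,None) exec_start@4 write@5
I4 mul r2: issue@5 deps=(0,0) exec_start@5 write@8
I5 mul r1: issue@6 deps=(1,3) exec_start@6 write@9

Answer: 2 4 5 5 8 9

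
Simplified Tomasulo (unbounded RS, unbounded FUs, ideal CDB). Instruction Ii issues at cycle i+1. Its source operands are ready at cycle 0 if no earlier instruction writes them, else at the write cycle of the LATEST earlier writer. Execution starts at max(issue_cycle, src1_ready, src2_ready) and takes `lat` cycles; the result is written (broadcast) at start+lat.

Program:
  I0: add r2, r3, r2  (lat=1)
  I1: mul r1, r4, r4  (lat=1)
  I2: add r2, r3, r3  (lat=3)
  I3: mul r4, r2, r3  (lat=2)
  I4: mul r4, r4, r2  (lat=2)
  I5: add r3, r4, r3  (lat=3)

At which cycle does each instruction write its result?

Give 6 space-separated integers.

I0 add r2: issue@1 deps=(None,None) exec_start@1 write@2
I1 mul r1: issue@2 deps=(None,None) exec_start@2 write@3
I2 add r2: issue@3 deps=(None,None) exec_start@3 write@6
I3 mul r4: issue@4 deps=(2,None) exec_start@6 write@8
I4 mul r4: issue@5 deps=(3,2) exec_start@8 write@10
I5 add r3: issue@6 deps=(4,None) exec_start@10 write@13

Answer: 2 3 6 8 10 13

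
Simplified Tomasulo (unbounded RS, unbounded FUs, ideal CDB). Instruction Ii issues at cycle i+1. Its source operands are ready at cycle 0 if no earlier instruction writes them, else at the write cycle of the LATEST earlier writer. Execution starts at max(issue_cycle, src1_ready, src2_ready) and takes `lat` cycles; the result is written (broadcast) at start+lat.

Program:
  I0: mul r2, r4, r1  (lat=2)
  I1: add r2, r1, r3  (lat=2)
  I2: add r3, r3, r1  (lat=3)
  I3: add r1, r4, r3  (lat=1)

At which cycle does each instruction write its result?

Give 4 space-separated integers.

I0 mul r2: issue@1 deps=(None,None) exec_start@1 write@3
I1 add r2: issue@2 deps=(None,None) exec_start@2 write@4
I2 add r3: issue@3 deps=(None,None) exec_start@3 write@6
I3 add r1: issue@4 deps=(None,2) exec_start@6 write@7

Answer: 3 4 6 7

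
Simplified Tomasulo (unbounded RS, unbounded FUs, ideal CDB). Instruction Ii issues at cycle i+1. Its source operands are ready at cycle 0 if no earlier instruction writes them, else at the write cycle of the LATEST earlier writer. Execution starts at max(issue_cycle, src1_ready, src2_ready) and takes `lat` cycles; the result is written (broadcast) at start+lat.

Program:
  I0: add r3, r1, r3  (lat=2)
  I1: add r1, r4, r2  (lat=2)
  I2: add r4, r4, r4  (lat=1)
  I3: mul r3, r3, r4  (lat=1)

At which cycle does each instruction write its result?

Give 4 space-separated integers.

Answer: 3 4 4 5

Derivation:
I0 add r3: issue@1 deps=(None,None) exec_start@1 write@3
I1 add r1: issue@2 deps=(None,None) exec_start@2 write@4
I2 add r4: issue@3 deps=(None,None) exec_start@3 write@4
I3 mul r3: issue@4 deps=(0,2) exec_start@4 write@5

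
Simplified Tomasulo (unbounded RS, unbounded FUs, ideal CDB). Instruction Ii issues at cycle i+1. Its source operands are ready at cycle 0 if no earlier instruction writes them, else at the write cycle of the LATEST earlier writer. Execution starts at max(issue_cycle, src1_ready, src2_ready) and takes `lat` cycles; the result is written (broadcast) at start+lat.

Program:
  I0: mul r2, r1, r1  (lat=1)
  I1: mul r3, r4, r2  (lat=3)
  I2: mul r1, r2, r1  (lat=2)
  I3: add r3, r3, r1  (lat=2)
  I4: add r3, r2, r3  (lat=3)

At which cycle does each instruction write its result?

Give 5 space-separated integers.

I0 mul r2: issue@1 deps=(None,None) exec_start@1 write@2
I1 mul r3: issue@2 deps=(None,0) exec_start@2 write@5
I2 mul r1: issue@3 deps=(0,None) exec_start@3 write@5
I3 add r3: issue@4 deps=(1,2) exec_start@5 write@7
I4 add r3: issue@5 deps=(0,3) exec_start@7 write@10

Answer: 2 5 5 7 10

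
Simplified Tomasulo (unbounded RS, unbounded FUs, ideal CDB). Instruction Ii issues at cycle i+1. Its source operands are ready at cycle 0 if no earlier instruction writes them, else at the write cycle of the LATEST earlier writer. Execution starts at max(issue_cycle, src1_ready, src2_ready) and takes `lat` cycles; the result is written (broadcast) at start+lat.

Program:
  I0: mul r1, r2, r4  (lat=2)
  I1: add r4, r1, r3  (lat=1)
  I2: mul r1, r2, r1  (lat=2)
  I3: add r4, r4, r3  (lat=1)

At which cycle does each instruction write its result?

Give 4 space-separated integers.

Answer: 3 4 5 5

Derivation:
I0 mul r1: issue@1 deps=(None,None) exec_start@1 write@3
I1 add r4: issue@2 deps=(0,None) exec_start@3 write@4
I2 mul r1: issue@3 deps=(None,0) exec_start@3 write@5
I3 add r4: issue@4 deps=(1,None) exec_start@4 write@5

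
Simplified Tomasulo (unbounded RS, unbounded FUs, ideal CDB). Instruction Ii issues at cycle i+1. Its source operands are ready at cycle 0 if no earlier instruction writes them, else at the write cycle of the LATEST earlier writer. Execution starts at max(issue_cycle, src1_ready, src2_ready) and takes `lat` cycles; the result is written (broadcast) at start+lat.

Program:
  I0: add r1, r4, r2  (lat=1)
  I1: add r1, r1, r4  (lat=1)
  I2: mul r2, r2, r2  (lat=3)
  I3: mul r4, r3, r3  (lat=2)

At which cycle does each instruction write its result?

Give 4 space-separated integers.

I0 add r1: issue@1 deps=(None,None) exec_start@1 write@2
I1 add r1: issue@2 deps=(0,None) exec_start@2 write@3
I2 mul r2: issue@3 deps=(None,None) exec_start@3 write@6
I3 mul r4: issue@4 deps=(None,None) exec_start@4 write@6

Answer: 2 3 6 6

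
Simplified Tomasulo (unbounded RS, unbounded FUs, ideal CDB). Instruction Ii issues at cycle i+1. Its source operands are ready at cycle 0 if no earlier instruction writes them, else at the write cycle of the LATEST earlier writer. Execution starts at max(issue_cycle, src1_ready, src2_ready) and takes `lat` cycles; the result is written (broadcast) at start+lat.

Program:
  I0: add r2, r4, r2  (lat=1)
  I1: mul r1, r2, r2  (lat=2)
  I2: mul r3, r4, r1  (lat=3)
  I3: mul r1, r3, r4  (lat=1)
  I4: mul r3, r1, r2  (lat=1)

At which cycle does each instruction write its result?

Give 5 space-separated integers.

I0 add r2: issue@1 deps=(None,None) exec_start@1 write@2
I1 mul r1: issue@2 deps=(0,0) exec_start@2 write@4
I2 mul r3: issue@3 deps=(None,1) exec_start@4 write@7
I3 mul r1: issue@4 deps=(2,None) exec_start@7 write@8
I4 mul r3: issue@5 deps=(3,0) exec_start@8 write@9

Answer: 2 4 7 8 9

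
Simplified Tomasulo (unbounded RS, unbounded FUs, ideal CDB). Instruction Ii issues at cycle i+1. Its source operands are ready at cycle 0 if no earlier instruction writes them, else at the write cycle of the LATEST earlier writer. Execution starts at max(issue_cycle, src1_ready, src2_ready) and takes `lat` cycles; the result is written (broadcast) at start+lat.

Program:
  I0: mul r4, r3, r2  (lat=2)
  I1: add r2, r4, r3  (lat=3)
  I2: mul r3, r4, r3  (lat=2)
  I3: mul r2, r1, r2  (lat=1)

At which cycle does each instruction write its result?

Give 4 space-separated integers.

I0 mul r4: issue@1 deps=(None,None) exec_start@1 write@3
I1 add r2: issue@2 deps=(0,None) exec_start@3 write@6
I2 mul r3: issue@3 deps=(0,None) exec_start@3 write@5
I3 mul r2: issue@4 deps=(None,1) exec_start@6 write@7

Answer: 3 6 5 7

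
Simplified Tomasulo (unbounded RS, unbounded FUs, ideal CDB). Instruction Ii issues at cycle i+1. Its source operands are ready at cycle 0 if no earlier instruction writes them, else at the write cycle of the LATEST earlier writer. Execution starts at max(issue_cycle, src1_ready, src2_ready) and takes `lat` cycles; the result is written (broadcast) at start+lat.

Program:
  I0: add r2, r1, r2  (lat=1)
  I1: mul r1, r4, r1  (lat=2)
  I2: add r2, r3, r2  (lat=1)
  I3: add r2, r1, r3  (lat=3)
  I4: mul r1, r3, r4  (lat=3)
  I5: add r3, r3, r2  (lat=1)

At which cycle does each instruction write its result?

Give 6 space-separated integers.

I0 add r2: issue@1 deps=(None,None) exec_start@1 write@2
I1 mul r1: issue@2 deps=(None,None) exec_start@2 write@4
I2 add r2: issue@3 deps=(None,0) exec_start@3 write@4
I3 add r2: issue@4 deps=(1,None) exec_start@4 write@7
I4 mul r1: issue@5 deps=(None,None) exec_start@5 write@8
I5 add r3: issue@6 deps=(None,3) exec_start@7 write@8

Answer: 2 4 4 7 8 8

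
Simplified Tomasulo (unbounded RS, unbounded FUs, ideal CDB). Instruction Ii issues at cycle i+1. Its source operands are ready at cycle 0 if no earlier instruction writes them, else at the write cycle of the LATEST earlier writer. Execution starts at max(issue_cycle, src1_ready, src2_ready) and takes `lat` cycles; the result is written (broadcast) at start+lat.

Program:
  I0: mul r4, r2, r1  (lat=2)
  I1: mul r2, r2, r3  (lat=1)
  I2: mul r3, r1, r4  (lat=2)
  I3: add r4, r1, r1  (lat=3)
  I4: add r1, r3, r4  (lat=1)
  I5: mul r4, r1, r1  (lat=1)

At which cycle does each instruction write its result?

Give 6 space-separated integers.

I0 mul r4: issue@1 deps=(None,None) exec_start@1 write@3
I1 mul r2: issue@2 deps=(None,None) exec_start@2 write@3
I2 mul r3: issue@3 deps=(None,0) exec_start@3 write@5
I3 add r4: issue@4 deps=(None,None) exec_start@4 write@7
I4 add r1: issue@5 deps=(2,3) exec_start@7 write@8
I5 mul r4: issue@6 deps=(4,4) exec_start@8 write@9

Answer: 3 3 5 7 8 9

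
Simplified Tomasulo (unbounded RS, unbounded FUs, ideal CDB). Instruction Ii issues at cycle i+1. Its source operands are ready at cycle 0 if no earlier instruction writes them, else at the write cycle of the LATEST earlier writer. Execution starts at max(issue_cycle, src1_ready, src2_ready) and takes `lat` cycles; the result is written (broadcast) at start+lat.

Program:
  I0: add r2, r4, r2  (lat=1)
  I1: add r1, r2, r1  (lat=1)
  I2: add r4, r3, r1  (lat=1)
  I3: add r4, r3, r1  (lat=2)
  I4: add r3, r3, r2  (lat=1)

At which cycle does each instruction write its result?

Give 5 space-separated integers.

I0 add r2: issue@1 deps=(None,None) exec_start@1 write@2
I1 add r1: issue@2 deps=(0,None) exec_start@2 write@3
I2 add r4: issue@3 deps=(None,1) exec_start@3 write@4
I3 add r4: issue@4 deps=(None,1) exec_start@4 write@6
I4 add r3: issue@5 deps=(None,0) exec_start@5 write@6

Answer: 2 3 4 6 6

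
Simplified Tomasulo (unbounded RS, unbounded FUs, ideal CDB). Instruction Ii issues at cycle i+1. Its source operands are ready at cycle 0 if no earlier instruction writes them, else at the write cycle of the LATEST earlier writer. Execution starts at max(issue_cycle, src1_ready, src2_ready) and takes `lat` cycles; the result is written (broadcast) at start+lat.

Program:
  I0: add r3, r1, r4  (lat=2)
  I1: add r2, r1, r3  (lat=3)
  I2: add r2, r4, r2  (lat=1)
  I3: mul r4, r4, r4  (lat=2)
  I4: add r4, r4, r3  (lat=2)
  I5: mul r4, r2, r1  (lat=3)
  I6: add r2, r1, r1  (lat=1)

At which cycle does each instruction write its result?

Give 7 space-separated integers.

Answer: 3 6 7 6 8 10 8

Derivation:
I0 add r3: issue@1 deps=(None,None) exec_start@1 write@3
I1 add r2: issue@2 deps=(None,0) exec_start@3 write@6
I2 add r2: issue@3 deps=(None,1) exec_start@6 write@7
I3 mul r4: issue@4 deps=(None,None) exec_start@4 write@6
I4 add r4: issue@5 deps=(3,0) exec_start@6 write@8
I5 mul r4: issue@6 deps=(2,None) exec_start@7 write@10
I6 add r2: issue@7 deps=(None,None) exec_start@7 write@8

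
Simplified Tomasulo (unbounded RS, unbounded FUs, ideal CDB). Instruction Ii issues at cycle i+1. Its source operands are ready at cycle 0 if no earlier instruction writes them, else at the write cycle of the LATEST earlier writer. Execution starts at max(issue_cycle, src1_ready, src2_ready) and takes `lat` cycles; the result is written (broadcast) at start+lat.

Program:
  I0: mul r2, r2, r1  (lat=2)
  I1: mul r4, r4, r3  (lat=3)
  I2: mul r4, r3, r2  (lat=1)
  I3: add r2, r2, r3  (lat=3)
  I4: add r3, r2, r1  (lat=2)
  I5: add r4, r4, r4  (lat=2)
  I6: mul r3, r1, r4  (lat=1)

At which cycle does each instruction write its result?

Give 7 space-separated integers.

I0 mul r2: issue@1 deps=(None,None) exec_start@1 write@3
I1 mul r4: issue@2 deps=(None,None) exec_start@2 write@5
I2 mul r4: issue@3 deps=(None,0) exec_start@3 write@4
I3 add r2: issue@4 deps=(0,None) exec_start@4 write@7
I4 add r3: issue@5 deps=(3,None) exec_start@7 write@9
I5 add r4: issue@6 deps=(2,2) exec_start@6 write@8
I6 mul r3: issue@7 deps=(None,5) exec_start@8 write@9

Answer: 3 5 4 7 9 8 9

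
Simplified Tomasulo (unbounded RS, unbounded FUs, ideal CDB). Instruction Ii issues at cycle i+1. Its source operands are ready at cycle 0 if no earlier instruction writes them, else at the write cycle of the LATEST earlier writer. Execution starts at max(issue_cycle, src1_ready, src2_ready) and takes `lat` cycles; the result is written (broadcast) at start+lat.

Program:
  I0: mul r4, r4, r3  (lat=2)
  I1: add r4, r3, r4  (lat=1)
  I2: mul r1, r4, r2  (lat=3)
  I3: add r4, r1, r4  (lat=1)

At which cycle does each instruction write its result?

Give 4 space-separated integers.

Answer: 3 4 7 8

Derivation:
I0 mul r4: issue@1 deps=(None,None) exec_start@1 write@3
I1 add r4: issue@2 deps=(None,0) exec_start@3 write@4
I2 mul r1: issue@3 deps=(1,None) exec_start@4 write@7
I3 add r4: issue@4 deps=(2,1) exec_start@7 write@8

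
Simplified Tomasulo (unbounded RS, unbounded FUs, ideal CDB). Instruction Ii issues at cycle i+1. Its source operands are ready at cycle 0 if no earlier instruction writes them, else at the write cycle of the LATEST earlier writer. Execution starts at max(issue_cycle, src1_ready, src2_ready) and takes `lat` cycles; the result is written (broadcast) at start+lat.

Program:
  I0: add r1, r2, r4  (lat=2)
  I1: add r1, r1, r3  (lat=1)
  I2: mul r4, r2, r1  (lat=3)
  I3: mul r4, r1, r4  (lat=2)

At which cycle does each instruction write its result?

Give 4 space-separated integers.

I0 add r1: issue@1 deps=(None,None) exec_start@1 write@3
I1 add r1: issue@2 deps=(0,None) exec_start@3 write@4
I2 mul r4: issue@3 deps=(None,1) exec_start@4 write@7
I3 mul r4: issue@4 deps=(1,2) exec_start@7 write@9

Answer: 3 4 7 9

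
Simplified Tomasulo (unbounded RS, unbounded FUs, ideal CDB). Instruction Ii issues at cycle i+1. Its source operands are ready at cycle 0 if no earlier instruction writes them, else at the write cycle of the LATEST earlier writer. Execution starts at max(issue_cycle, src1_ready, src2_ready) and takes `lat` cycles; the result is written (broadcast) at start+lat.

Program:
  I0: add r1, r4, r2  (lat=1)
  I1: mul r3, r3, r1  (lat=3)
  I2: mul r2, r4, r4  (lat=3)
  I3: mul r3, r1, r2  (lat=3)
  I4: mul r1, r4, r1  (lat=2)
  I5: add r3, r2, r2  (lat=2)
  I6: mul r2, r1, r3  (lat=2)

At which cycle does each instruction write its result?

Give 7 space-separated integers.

Answer: 2 5 6 9 7 8 10

Derivation:
I0 add r1: issue@1 deps=(None,None) exec_start@1 write@2
I1 mul r3: issue@2 deps=(None,0) exec_start@2 write@5
I2 mul r2: issue@3 deps=(None,None) exec_start@3 write@6
I3 mul r3: issue@4 deps=(0,2) exec_start@6 write@9
I4 mul r1: issue@5 deps=(None,0) exec_start@5 write@7
I5 add r3: issue@6 deps=(2,2) exec_start@6 write@8
I6 mul r2: issue@7 deps=(4,5) exec_start@8 write@10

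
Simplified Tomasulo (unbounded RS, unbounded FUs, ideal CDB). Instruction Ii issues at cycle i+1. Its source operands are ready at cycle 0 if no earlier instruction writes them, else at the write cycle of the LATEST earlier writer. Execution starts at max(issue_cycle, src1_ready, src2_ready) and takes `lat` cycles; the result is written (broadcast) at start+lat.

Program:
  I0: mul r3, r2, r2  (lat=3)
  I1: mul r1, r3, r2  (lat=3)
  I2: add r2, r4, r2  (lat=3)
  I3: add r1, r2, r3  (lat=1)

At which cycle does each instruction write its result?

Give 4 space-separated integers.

Answer: 4 7 6 7

Derivation:
I0 mul r3: issue@1 deps=(None,None) exec_start@1 write@4
I1 mul r1: issue@2 deps=(0,None) exec_start@4 write@7
I2 add r2: issue@3 deps=(None,None) exec_start@3 write@6
I3 add r1: issue@4 deps=(2,0) exec_start@6 write@7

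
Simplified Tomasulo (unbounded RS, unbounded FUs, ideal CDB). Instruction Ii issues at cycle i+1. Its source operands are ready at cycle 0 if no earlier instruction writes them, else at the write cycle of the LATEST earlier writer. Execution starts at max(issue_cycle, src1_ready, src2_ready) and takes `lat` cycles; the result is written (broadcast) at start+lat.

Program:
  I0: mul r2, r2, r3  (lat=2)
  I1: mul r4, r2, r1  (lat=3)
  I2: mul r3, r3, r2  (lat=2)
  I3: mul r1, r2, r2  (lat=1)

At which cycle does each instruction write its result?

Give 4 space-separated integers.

I0 mul r2: issue@1 deps=(None,None) exec_start@1 write@3
I1 mul r4: issue@2 deps=(0,None) exec_start@3 write@6
I2 mul r3: issue@3 deps=(None,0) exec_start@3 write@5
I3 mul r1: issue@4 deps=(0,0) exec_start@4 write@5

Answer: 3 6 5 5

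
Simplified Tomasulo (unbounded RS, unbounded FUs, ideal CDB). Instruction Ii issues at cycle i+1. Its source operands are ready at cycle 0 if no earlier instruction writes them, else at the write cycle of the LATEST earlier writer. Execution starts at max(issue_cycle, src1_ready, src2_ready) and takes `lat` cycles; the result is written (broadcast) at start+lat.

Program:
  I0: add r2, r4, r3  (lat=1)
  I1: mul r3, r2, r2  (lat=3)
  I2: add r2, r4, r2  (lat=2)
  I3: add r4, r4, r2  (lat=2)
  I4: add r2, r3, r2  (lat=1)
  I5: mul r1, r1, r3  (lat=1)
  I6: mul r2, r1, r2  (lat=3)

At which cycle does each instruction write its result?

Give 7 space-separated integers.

Answer: 2 5 5 7 6 7 10

Derivation:
I0 add r2: issue@1 deps=(None,None) exec_start@1 write@2
I1 mul r3: issue@2 deps=(0,0) exec_start@2 write@5
I2 add r2: issue@3 deps=(None,0) exec_start@3 write@5
I3 add r4: issue@4 deps=(None,2) exec_start@5 write@7
I4 add r2: issue@5 deps=(1,2) exec_start@5 write@6
I5 mul r1: issue@6 deps=(None,1) exec_start@6 write@7
I6 mul r2: issue@7 deps=(5,4) exec_start@7 write@10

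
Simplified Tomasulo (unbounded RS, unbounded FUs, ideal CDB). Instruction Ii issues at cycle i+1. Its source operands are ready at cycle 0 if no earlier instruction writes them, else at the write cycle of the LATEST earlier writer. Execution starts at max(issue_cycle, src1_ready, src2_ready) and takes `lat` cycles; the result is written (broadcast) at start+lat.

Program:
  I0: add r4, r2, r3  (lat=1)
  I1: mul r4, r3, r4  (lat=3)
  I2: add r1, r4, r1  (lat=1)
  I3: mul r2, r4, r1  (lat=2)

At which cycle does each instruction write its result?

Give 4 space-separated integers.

Answer: 2 5 6 8

Derivation:
I0 add r4: issue@1 deps=(None,None) exec_start@1 write@2
I1 mul r4: issue@2 deps=(None,0) exec_start@2 write@5
I2 add r1: issue@3 deps=(1,None) exec_start@5 write@6
I3 mul r2: issue@4 deps=(1,2) exec_start@6 write@8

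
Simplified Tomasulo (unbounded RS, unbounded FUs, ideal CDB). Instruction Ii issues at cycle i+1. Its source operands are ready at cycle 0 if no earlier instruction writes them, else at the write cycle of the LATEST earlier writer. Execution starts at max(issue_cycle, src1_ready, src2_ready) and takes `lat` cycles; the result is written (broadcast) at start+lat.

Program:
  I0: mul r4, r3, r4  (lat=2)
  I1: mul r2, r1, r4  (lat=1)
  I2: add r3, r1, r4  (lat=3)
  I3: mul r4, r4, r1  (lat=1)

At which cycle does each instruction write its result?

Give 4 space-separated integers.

I0 mul r4: issue@1 deps=(None,None) exec_start@1 write@3
I1 mul r2: issue@2 deps=(None,0) exec_start@3 write@4
I2 add r3: issue@3 deps=(None,0) exec_start@3 write@6
I3 mul r4: issue@4 deps=(0,None) exec_start@4 write@5

Answer: 3 4 6 5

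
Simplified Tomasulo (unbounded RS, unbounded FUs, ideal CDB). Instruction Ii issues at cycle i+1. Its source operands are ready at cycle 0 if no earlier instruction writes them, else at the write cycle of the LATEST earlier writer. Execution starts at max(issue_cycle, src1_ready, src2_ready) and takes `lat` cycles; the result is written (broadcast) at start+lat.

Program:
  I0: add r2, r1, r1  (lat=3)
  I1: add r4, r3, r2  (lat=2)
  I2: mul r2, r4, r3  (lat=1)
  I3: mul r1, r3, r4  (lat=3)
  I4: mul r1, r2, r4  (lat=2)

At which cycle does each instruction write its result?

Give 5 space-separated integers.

I0 add r2: issue@1 deps=(None,None) exec_start@1 write@4
I1 add r4: issue@2 deps=(None,0) exec_start@4 write@6
I2 mul r2: issue@3 deps=(1,None) exec_start@6 write@7
I3 mul r1: issue@4 deps=(None,1) exec_start@6 write@9
I4 mul r1: issue@5 deps=(2,1) exec_start@7 write@9

Answer: 4 6 7 9 9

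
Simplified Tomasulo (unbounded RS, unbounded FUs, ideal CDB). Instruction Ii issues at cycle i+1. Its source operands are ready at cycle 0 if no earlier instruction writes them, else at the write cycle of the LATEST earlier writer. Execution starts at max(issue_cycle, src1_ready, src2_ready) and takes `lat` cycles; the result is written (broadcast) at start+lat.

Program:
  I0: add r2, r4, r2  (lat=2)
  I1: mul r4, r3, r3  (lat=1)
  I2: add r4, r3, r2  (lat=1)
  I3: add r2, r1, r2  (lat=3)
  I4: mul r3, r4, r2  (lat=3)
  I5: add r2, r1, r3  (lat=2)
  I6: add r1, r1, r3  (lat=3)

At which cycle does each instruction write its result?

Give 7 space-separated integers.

Answer: 3 3 4 7 10 12 13

Derivation:
I0 add r2: issue@1 deps=(None,None) exec_start@1 write@3
I1 mul r4: issue@2 deps=(None,None) exec_start@2 write@3
I2 add r4: issue@3 deps=(None,0) exec_start@3 write@4
I3 add r2: issue@4 deps=(None,0) exec_start@4 write@7
I4 mul r3: issue@5 deps=(2,3) exec_start@7 write@10
I5 add r2: issue@6 deps=(None,4) exec_start@10 write@12
I6 add r1: issue@7 deps=(None,4) exec_start@10 write@13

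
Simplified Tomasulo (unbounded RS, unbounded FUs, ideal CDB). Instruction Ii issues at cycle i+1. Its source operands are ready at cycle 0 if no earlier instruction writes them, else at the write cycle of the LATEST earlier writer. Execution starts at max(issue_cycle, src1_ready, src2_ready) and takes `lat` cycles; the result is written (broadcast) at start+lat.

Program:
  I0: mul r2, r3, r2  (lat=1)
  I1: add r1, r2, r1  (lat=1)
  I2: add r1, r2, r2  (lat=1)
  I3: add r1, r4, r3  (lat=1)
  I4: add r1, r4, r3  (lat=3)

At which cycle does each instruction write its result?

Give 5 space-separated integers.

I0 mul r2: issue@1 deps=(None,None) exec_start@1 write@2
I1 add r1: issue@2 deps=(0,None) exec_start@2 write@3
I2 add r1: issue@3 deps=(0,0) exec_start@3 write@4
I3 add r1: issue@4 deps=(None,None) exec_start@4 write@5
I4 add r1: issue@5 deps=(None,None) exec_start@5 write@8

Answer: 2 3 4 5 8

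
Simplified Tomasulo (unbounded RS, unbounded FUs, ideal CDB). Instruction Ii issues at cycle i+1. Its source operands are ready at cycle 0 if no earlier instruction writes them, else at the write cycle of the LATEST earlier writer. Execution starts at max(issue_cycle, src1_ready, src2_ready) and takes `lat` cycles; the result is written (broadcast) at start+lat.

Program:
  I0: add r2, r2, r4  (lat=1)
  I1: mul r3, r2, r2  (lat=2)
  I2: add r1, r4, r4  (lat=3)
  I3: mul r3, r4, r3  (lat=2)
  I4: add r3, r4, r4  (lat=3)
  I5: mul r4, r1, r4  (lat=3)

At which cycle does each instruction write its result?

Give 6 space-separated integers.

Answer: 2 4 6 6 8 9

Derivation:
I0 add r2: issue@1 deps=(None,None) exec_start@1 write@2
I1 mul r3: issue@2 deps=(0,0) exec_start@2 write@4
I2 add r1: issue@3 deps=(None,None) exec_start@3 write@6
I3 mul r3: issue@4 deps=(None,1) exec_start@4 write@6
I4 add r3: issue@5 deps=(None,None) exec_start@5 write@8
I5 mul r4: issue@6 deps=(2,None) exec_start@6 write@9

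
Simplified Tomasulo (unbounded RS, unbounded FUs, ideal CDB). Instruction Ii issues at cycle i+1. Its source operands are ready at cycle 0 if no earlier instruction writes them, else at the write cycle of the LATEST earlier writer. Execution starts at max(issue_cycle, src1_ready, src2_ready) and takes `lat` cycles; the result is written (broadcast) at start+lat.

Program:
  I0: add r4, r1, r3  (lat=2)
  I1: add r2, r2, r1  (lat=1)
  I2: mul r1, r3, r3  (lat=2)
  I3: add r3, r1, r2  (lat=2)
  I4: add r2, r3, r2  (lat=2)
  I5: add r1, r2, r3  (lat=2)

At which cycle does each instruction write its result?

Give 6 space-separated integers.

Answer: 3 3 5 7 9 11

Derivation:
I0 add r4: issue@1 deps=(None,None) exec_start@1 write@3
I1 add r2: issue@2 deps=(None,None) exec_start@2 write@3
I2 mul r1: issue@3 deps=(None,None) exec_start@3 write@5
I3 add r3: issue@4 deps=(2,1) exec_start@5 write@7
I4 add r2: issue@5 deps=(3,1) exec_start@7 write@9
I5 add r1: issue@6 deps=(4,3) exec_start@9 write@11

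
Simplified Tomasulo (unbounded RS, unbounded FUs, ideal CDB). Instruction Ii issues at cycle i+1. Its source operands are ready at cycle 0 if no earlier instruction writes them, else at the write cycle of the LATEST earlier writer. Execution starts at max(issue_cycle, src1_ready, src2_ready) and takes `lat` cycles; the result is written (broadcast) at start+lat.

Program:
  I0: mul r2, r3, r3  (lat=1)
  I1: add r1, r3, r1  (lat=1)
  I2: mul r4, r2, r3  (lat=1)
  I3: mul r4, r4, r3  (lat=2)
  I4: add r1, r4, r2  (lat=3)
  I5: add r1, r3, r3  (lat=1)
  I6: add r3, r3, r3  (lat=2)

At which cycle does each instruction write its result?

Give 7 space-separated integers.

I0 mul r2: issue@1 deps=(None,None) exec_start@1 write@2
I1 add r1: issue@2 deps=(None,None) exec_start@2 write@3
I2 mul r4: issue@3 deps=(0,None) exec_start@3 write@4
I3 mul r4: issue@4 deps=(2,None) exec_start@4 write@6
I4 add r1: issue@5 deps=(3,0) exec_start@6 write@9
I5 add r1: issue@6 deps=(None,None) exec_start@6 write@7
I6 add r3: issue@7 deps=(None,None) exec_start@7 write@9

Answer: 2 3 4 6 9 7 9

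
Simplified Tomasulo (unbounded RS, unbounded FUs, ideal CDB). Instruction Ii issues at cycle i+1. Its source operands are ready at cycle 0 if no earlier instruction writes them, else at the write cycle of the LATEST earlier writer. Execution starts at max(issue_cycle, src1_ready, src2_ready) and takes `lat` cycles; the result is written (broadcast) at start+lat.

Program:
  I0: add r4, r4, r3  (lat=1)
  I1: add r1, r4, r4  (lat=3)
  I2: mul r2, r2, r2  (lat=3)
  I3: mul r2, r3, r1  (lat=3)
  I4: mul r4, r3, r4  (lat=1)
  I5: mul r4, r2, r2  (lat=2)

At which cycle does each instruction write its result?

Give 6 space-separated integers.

Answer: 2 5 6 8 6 10

Derivation:
I0 add r4: issue@1 deps=(None,None) exec_start@1 write@2
I1 add r1: issue@2 deps=(0,0) exec_start@2 write@5
I2 mul r2: issue@3 deps=(None,None) exec_start@3 write@6
I3 mul r2: issue@4 deps=(None,1) exec_start@5 write@8
I4 mul r4: issue@5 deps=(None,0) exec_start@5 write@6
I5 mul r4: issue@6 deps=(3,3) exec_start@8 write@10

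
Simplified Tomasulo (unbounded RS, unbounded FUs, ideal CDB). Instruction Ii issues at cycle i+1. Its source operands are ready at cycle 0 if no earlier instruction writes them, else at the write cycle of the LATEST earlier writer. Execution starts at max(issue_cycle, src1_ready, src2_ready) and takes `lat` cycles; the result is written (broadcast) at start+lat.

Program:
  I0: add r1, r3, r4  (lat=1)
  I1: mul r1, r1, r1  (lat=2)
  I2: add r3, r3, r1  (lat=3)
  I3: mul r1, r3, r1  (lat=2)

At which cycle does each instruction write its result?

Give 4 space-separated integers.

I0 add r1: issue@1 deps=(None,None) exec_start@1 write@2
I1 mul r1: issue@2 deps=(0,0) exec_start@2 write@4
I2 add r3: issue@3 deps=(None,1) exec_start@4 write@7
I3 mul r1: issue@4 deps=(2,1) exec_start@7 write@9

Answer: 2 4 7 9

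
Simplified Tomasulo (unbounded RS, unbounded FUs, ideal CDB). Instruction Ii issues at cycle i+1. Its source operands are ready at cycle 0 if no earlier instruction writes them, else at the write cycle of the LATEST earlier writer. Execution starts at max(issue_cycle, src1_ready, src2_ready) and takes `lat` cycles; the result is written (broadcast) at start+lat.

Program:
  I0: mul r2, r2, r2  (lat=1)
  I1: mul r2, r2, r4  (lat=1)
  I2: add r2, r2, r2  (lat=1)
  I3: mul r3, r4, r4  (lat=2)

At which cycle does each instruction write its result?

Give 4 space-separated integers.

Answer: 2 3 4 6

Derivation:
I0 mul r2: issue@1 deps=(None,None) exec_start@1 write@2
I1 mul r2: issue@2 deps=(0,None) exec_start@2 write@3
I2 add r2: issue@3 deps=(1,1) exec_start@3 write@4
I3 mul r3: issue@4 deps=(None,None) exec_start@4 write@6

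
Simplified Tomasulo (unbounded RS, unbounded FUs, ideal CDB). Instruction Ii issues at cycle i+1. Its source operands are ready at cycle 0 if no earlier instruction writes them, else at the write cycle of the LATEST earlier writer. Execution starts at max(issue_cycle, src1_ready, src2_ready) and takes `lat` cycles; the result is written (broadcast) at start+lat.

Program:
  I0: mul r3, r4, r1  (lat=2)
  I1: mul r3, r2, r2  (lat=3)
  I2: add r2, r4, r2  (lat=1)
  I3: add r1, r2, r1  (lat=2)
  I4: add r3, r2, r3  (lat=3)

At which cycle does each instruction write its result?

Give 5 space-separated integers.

Answer: 3 5 4 6 8

Derivation:
I0 mul r3: issue@1 deps=(None,None) exec_start@1 write@3
I1 mul r3: issue@2 deps=(None,None) exec_start@2 write@5
I2 add r2: issue@3 deps=(None,None) exec_start@3 write@4
I3 add r1: issue@4 deps=(2,None) exec_start@4 write@6
I4 add r3: issue@5 deps=(2,1) exec_start@5 write@8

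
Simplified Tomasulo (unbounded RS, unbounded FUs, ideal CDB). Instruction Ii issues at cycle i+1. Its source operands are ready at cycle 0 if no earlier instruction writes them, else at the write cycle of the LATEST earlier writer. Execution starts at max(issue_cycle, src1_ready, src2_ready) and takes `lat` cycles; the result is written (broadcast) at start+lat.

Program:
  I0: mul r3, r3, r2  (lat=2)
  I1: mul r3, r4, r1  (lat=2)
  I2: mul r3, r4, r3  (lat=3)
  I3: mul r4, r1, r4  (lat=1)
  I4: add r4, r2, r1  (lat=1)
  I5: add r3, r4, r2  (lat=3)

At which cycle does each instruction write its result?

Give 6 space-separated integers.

I0 mul r3: issue@1 deps=(None,None) exec_start@1 write@3
I1 mul r3: issue@2 deps=(None,None) exec_start@2 write@4
I2 mul r3: issue@3 deps=(None,1) exec_start@4 write@7
I3 mul r4: issue@4 deps=(None,None) exec_start@4 write@5
I4 add r4: issue@5 deps=(None,None) exec_start@5 write@6
I5 add r3: issue@6 deps=(4,None) exec_start@6 write@9

Answer: 3 4 7 5 6 9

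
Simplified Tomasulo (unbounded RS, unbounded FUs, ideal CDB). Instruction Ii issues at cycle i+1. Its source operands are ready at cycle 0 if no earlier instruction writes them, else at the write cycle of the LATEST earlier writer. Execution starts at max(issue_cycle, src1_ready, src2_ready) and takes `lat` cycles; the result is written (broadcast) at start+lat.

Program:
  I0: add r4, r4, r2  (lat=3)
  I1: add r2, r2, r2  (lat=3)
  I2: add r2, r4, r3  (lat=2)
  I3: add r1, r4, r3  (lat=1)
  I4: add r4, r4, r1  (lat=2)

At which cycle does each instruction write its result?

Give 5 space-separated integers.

Answer: 4 5 6 5 7

Derivation:
I0 add r4: issue@1 deps=(None,None) exec_start@1 write@4
I1 add r2: issue@2 deps=(None,None) exec_start@2 write@5
I2 add r2: issue@3 deps=(0,None) exec_start@4 write@6
I3 add r1: issue@4 deps=(0,None) exec_start@4 write@5
I4 add r4: issue@5 deps=(0,3) exec_start@5 write@7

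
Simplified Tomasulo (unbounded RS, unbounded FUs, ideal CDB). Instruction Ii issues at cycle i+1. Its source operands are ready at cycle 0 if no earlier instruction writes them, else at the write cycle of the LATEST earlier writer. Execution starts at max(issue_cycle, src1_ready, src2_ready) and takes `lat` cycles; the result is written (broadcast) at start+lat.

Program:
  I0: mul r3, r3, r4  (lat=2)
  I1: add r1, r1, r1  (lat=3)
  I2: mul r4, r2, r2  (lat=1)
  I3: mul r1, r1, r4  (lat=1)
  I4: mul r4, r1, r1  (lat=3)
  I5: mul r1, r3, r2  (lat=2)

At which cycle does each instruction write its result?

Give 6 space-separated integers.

Answer: 3 5 4 6 9 8

Derivation:
I0 mul r3: issue@1 deps=(None,None) exec_start@1 write@3
I1 add r1: issue@2 deps=(None,None) exec_start@2 write@5
I2 mul r4: issue@3 deps=(None,None) exec_start@3 write@4
I3 mul r1: issue@4 deps=(1,2) exec_start@5 write@6
I4 mul r4: issue@5 deps=(3,3) exec_start@6 write@9
I5 mul r1: issue@6 deps=(0,None) exec_start@6 write@8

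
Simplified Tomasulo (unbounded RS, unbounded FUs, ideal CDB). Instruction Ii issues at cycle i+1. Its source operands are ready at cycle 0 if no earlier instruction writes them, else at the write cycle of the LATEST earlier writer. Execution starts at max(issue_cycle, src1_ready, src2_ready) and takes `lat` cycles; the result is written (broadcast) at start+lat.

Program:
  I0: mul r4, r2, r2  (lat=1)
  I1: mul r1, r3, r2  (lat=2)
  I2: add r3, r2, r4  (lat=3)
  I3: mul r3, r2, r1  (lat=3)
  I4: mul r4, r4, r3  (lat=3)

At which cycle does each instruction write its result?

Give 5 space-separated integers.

I0 mul r4: issue@1 deps=(None,None) exec_start@1 write@2
I1 mul r1: issue@2 deps=(None,None) exec_start@2 write@4
I2 add r3: issue@3 deps=(None,0) exec_start@3 write@6
I3 mul r3: issue@4 deps=(None,1) exec_start@4 write@7
I4 mul r4: issue@5 deps=(0,3) exec_start@7 write@10

Answer: 2 4 6 7 10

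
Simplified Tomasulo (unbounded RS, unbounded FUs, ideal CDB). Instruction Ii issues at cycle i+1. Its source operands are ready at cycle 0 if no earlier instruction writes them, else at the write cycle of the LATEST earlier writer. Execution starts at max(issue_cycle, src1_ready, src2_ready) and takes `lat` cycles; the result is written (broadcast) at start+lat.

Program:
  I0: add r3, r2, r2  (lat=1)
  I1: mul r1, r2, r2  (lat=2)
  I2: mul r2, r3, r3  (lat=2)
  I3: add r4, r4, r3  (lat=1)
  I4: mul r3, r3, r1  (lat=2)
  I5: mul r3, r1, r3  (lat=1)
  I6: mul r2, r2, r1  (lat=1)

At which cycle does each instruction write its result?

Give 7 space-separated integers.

Answer: 2 4 5 5 7 8 8

Derivation:
I0 add r3: issue@1 deps=(None,None) exec_start@1 write@2
I1 mul r1: issue@2 deps=(None,None) exec_start@2 write@4
I2 mul r2: issue@3 deps=(0,0) exec_start@3 write@5
I3 add r4: issue@4 deps=(None,0) exec_start@4 write@5
I4 mul r3: issue@5 deps=(0,1) exec_start@5 write@7
I5 mul r3: issue@6 deps=(1,4) exec_start@7 write@8
I6 mul r2: issue@7 deps=(2,1) exec_start@7 write@8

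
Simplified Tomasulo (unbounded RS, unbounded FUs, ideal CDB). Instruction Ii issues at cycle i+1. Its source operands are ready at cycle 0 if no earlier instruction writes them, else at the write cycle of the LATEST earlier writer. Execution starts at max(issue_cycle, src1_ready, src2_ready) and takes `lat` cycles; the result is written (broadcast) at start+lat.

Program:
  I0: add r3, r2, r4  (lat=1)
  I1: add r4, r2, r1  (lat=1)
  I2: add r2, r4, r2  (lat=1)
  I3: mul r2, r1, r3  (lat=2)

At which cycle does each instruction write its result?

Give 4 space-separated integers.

Answer: 2 3 4 6

Derivation:
I0 add r3: issue@1 deps=(None,None) exec_start@1 write@2
I1 add r4: issue@2 deps=(None,None) exec_start@2 write@3
I2 add r2: issue@3 deps=(1,None) exec_start@3 write@4
I3 mul r2: issue@4 deps=(None,0) exec_start@4 write@6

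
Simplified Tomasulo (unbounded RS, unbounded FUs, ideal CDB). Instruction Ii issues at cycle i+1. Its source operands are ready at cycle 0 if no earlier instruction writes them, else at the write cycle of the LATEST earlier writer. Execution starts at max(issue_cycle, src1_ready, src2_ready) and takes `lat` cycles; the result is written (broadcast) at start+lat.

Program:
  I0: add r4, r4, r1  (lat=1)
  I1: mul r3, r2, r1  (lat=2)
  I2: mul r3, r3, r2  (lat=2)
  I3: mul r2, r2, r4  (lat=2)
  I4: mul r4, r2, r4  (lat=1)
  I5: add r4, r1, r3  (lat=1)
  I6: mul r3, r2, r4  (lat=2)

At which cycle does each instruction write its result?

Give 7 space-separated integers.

Answer: 2 4 6 6 7 7 9

Derivation:
I0 add r4: issue@1 deps=(None,None) exec_start@1 write@2
I1 mul r3: issue@2 deps=(None,None) exec_start@2 write@4
I2 mul r3: issue@3 deps=(1,None) exec_start@4 write@6
I3 mul r2: issue@4 deps=(None,0) exec_start@4 write@6
I4 mul r4: issue@5 deps=(3,0) exec_start@6 write@7
I5 add r4: issue@6 deps=(None,2) exec_start@6 write@7
I6 mul r3: issue@7 deps=(3,5) exec_start@7 write@9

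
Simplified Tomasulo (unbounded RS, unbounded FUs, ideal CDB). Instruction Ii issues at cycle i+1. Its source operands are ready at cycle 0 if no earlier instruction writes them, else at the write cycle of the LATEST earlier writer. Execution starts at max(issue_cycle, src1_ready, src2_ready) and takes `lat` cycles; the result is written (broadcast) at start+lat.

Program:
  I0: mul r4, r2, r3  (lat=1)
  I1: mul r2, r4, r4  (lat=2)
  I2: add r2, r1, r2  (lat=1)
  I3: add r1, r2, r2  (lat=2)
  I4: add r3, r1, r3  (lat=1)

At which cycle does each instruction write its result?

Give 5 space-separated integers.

Answer: 2 4 5 7 8

Derivation:
I0 mul r4: issue@1 deps=(None,None) exec_start@1 write@2
I1 mul r2: issue@2 deps=(0,0) exec_start@2 write@4
I2 add r2: issue@3 deps=(None,1) exec_start@4 write@5
I3 add r1: issue@4 deps=(2,2) exec_start@5 write@7
I4 add r3: issue@5 deps=(3,None) exec_start@7 write@8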